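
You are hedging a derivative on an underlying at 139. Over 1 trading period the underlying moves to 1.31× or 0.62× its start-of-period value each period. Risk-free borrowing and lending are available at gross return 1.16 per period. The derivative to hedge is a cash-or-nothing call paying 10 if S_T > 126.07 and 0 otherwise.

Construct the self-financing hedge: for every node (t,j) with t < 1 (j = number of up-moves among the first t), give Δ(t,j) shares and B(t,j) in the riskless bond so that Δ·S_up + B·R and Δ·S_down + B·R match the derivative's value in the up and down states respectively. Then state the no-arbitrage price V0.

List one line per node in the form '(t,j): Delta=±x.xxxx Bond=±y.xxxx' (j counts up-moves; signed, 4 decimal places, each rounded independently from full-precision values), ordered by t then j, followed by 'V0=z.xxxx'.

No-arbitrage ⇒ martingale measure with p* = (R−d)/(u−d) = 0.7826.
Payoff layer (t=1): V(1,0)=0.0000, V(1,1)=10.0000
  t=0,j=0: stock 139.0000 → up 182.0900 (V=10.0000), down 86.1800 (V=0.0000). Price 6.7466; hedge Δ=0.1043, bond B=-7.7461.
Check: Δ(0,0)·S0 + B(0,0) = 6.7466 = V0.

(0,0): Delta=0.1043 Bond=-7.7461
V0=6.7466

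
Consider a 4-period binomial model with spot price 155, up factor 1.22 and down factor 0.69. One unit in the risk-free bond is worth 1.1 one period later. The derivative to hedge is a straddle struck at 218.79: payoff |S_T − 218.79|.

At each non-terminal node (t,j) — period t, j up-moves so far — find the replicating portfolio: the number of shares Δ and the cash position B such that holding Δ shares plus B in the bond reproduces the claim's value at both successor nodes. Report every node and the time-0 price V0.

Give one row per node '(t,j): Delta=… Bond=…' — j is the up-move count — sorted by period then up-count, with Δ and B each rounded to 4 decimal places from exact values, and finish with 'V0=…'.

(0,0): Delta=0.0550 Bond=46.8646
(1,0): Delta=-1.0000 Bond=164.3802
(1,1): Delta=0.2296 Bond=18.5278
(2,0): Delta=-1.0000 Bond=180.8182
(2,1): Delta=-1.0000 Bond=180.8182
(2,2): Delta=0.4331 Bond=-26.5767
(3,0): Delta=-1.0000 Bond=198.9000
(3,1): Delta=-1.0000 Bond=198.9000
(3,2): Delta=-1.0000 Bond=198.9000
(3,3): Delta=0.6704 Bond=-96.0054
V0=55.3851

Since d<R<u, set p* = (R−d)/(u−d) = 0.7736; price each node as the discounted p*-expectation of its children.
At expiry t=4: V(4,0)=183.6560, V(4,1)=156.6689, V(4,2)=108.9528, V(4,3)=24.5851, V(4,4)=124.5869
(3,0): S=50.9189. Δ = (V_up−V_dn)/(S_up−S_dn) = (156.6689−183.6560)/(62.1211−35.1340) = -1.0000. V = [p*·156.6689 + (1−p*)·183.6560]/1.1 = 147.9811. B = V − Δ·S = 198.9000.
(3,1): S=90.0305. Δ = (V_up−V_dn)/(S_up−S_dn) = (108.9528−156.6689)/(109.8372−62.1211) = -1.0000. V = [p*·108.9528 + (1−p*)·156.6689]/1.1 = 108.8695. B = V − Δ·S = 198.9000.
(3,2): S=159.1844. Δ = (V_up−V_dn)/(S_up−S_dn) = (24.5851−108.9528)/(194.2049−109.8372) = -1.0000. V = [p*·24.5851 + (1−p*)·108.9528]/1.1 = 39.7156. B = V − Δ·S = 198.9000.
(3,3): S=281.4564. Δ = (V_up−V_dn)/(S_up−S_dn) = (124.5869−24.5851)/(343.3769−194.2049) = 0.6704. V = [p*·124.5869 + (1−p*)·24.5851]/1.1 = 92.6772. B = V − Δ·S = -96.0054.
(2,0): S=73.7955. Δ = (V_up−V_dn)/(S_up−S_dn) = (108.8695−147.9811)/(90.0305−50.9189) = -1.0000. V = [p*·108.8695 + (1−p*)·147.9811]/1.1 = 107.0227. B = V − Δ·S = 180.8182.
(2,1): S=130.4790. Δ = (V_up−V_dn)/(S_up−S_dn) = (39.7156−108.8695)/(159.1844−90.0305) = -1.0000. V = [p*·39.7156 + (1−p*)·108.8695]/1.1 = 50.3392. B = V − Δ·S = 180.8182.
(2,2): S=230.7020. Δ = (V_up−V_dn)/(S_up−S_dn) = (92.6772−39.7156)/(281.4564−159.1844) = 0.4331. V = [p*·92.6772 + (1−p*)·39.7156]/1.1 = 73.3508. B = V − Δ·S = -26.5767.
(1,0): S=106.9500. Δ = (V_up−V_dn)/(S_up−S_dn) = (50.3392−107.0227)/(130.4790−73.7955) = -1.0000. V = [p*·50.3392 + (1−p*)·107.0227]/1.1 = 57.4302. B = V − Δ·S = 164.3802.
(1,1): S=189.1000. Δ = (V_up−V_dn)/(S_up−S_dn) = (73.3508−50.3392)/(230.7020−130.4790) = 0.2296. V = [p*·73.3508 + (1−p*)·50.3392]/1.1 = 61.9460. B = V − Δ·S = 18.5278.
(0,0): S=155.0000. Δ = (V_up−V_dn)/(S_up−S_dn) = (61.9460−57.4302)/(189.1000−106.9500) = 0.0550. V = [p*·61.9460 + (1−p*)·57.4302]/1.1 = 55.3851. B = V − Δ·S = 46.8646.
Each (Δ,B) replicates both successor values, so the strategy is self-financing and V0 is arbitrage-free.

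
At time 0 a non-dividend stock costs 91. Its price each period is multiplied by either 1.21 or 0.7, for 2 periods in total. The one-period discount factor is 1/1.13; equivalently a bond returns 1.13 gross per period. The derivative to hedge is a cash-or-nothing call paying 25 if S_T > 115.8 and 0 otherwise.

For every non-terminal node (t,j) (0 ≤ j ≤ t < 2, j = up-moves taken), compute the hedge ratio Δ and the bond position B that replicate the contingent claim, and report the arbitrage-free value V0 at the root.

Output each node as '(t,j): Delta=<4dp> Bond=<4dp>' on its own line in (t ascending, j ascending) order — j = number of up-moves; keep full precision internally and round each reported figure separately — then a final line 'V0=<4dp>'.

Risk-neutral probability p* = (R−d)/(u−d) = (1.13−0.7)/(1.21−0.7) = 0.8431.
At expiry t=2: V(2,0)=0.0000, V(2,1)=0.0000, V(2,2)=25.0000
(1,0): S=63.7000. Δ = (V_up−V_dn)/(S_up−S_dn) = (0.0000−0.0000)/(77.0770−44.5900) = 0.0000. V = [p*·0.0000 + (1−p*)·0.0000]/1.13 = 0.0000. B = V − Δ·S = 0.0000.
(1,1): S=110.1100. Δ = (V_up−V_dn)/(S_up−S_dn) = (25.0000−0.0000)/(133.2331−77.0770) = 0.4452. V = [p*·25.0000 + (1−p*)·0.0000]/1.13 = 18.6535. B = V − Δ·S = -30.3661.
(0,0): S=91.0000. Δ = (V_up−V_dn)/(S_up−S_dn) = (18.6535−0.0000)/(110.1100−63.7000) = 0.4019. V = [p*·18.6535 + (1−p*)·0.0000]/1.13 = 13.9181. B = V − Δ·S = -22.6574.
Check: Δ(0,0)·S0 + B(0,0) = 13.9181 = V0.

(0,0): Delta=0.4019 Bond=-22.6574
(1,0): Delta=0.0000 Bond=0.0000
(1,1): Delta=0.4452 Bond=-30.3661
V0=13.9181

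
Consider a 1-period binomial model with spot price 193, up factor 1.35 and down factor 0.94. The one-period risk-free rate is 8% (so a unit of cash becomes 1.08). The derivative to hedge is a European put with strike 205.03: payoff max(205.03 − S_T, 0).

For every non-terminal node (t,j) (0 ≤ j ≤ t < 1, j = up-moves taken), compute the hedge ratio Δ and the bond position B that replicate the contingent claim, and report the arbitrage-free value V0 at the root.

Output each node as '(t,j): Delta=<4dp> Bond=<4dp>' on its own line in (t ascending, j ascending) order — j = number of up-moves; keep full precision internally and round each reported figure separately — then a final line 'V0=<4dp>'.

(0,0): Delta=-0.2984 Bond=71.9817
V0=14.3963

The replicating-portfolio and risk-neutral prices coincide; use p* = (1.08−0.94)/(1.35−0.94) = 0.3415 for the latter.
Terminal payoffs: V(1,0)=23.6100, V(1,1)=0.0000
  t=0,j=0: stock 193.0000 → up 260.5500 (V=0.0000), down 181.4200 (V=23.6100). Price 14.3963; hedge Δ=-0.2984, bond B=71.9817.
Check: Δ(0,0)·S0 + B(0,0) = 14.3963 = V0.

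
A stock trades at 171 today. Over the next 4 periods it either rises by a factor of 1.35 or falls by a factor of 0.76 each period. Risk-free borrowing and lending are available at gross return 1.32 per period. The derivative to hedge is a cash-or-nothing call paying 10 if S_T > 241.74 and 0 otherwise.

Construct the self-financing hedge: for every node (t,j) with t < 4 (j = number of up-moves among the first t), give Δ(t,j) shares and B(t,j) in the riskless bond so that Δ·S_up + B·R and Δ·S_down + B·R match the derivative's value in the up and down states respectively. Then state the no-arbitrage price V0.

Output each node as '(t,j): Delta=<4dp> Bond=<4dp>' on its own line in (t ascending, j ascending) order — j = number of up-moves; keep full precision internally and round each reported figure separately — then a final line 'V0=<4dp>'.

(0,0): Delta=0.0059 Bond=2.2334
(1,0): Delta=0.0674 Bond=-5.0456
(1,1): Delta=0.0041 Bond=3.3764
(2,0): Delta=0.0000 Bond=0.0000
(2,1): Delta=0.0695 Bond=-7.0170
(2,2): Delta=0.0021 Bond=5.0715
(3,0): Delta=0.0000 Bond=0.0000
(3,1): Delta=0.0000 Bond=0.0000
(3,2): Delta=0.0716 Bond=-9.7586
(3,3): Delta=0.0000 Bond=7.5758
V0=3.2462

The replicating-portfolio and risk-neutral prices coincide; use p* = (1.32−0.76)/(1.35−0.76) = 0.9492 for the latter.
Terminal values V(4,·): V(4,0)=0.0000, V(4,1)=0.0000, V(4,2)=0.0000, V(4,3)=10.0000, V(4,4)=10.0000
Node (3,0) S=75.0649: V=(p*·0.0000+(1−p*)·0.0000)/1.32=0.0000; Δ=(0.0000−0.0000)/(101.3376−57.0493)=0.0000; B=V−Δ·S=0.0000
Node (3,1) S=133.3390: V=(p*·0.0000+(1−p*)·0.0000)/1.32=0.0000; Δ=(0.0000−0.0000)/(180.0076−101.3376)=0.0000; B=V−Δ·S=0.0000
Node (3,2) S=236.8521: V=(p*·10.0000+(1−p*)·0.0000)/1.32=7.1905; Δ=(10.0000−0.0000)/(319.7503−180.0076)=0.0716; B=V−Δ·S=-9.7586
Node (3,3) S=420.7241: V=(p*·10.0000+(1−p*)·10.0000)/1.32=7.5758; Δ=(10.0000−10.0000)/(567.9776−319.7503)=0.0000; B=V−Δ·S=7.5758
Node (2,0) S=98.7696: V=(p*·0.0000+(1−p*)·0.0000)/1.32=0.0000; Δ=(0.0000−0.0000)/(133.3390−75.0649)=0.0000; B=V−Δ·S=0.0000
Node (2,1) S=175.4460: V=(p*·7.1905+(1−p*)·0.0000)/1.32=5.1704; Δ=(7.1905−0.0000)/(236.8521−133.3390)=0.0695; B=V−Δ·S=-7.0170
Node (2,2) S=311.6475: V=(p*·7.5758+(1−p*)·7.1905)/1.32=5.7244; Δ=(7.5758−7.1905)/(420.7241−236.8521)=0.0021; B=V−Δ·S=5.0715
Node (1,0) S=129.9600: V=(p*·5.1704+(1−p*)·0.0000)/1.32=3.7178; Δ=(5.1704−0.0000)/(175.4460−98.7696)=0.0674; B=V−Δ·S=-5.0456
Node (1,1) S=230.8500: V=(p*·5.7244+(1−p*)·5.1704)/1.32=4.3153; Δ=(5.7244−5.1704)/(311.6475−175.4460)=0.0041; B=V−Δ·S=3.3764
Node (0,0) S=171.0000: V=(p*·4.3153+(1−p*)·3.7178)/1.32=3.2462; Δ=(4.3153−3.7178)/(230.8500−129.9600)=0.0059; B=V−Δ·S=2.2334
Self-financing check: at every node Δ·S+B equals the discounted successor values.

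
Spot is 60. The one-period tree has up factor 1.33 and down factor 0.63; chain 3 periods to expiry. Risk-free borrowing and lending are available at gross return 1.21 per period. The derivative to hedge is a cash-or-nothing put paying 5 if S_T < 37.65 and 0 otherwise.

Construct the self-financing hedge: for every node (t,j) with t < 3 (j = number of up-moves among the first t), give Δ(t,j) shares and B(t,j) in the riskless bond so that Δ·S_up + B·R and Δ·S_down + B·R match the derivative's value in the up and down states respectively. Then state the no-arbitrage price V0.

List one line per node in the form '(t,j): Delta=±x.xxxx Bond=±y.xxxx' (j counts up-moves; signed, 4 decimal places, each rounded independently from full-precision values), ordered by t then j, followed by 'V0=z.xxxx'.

No-arbitrage ⇒ martingale measure with p* = (R−d)/(u−d) = 0.8286.
Payoff layer (t=3): V(3,0)=5.0000, V(3,1)=5.0000, V(3,2)=0.0000, V(3,3)=0.0000
  t=2,j=0: stock 23.8140 → up 31.6726 (V=5.0000), down 15.0028 (V=5.0000). Price 4.1322; hedge Δ=0.0000, bond B=4.1322.
  t=2,j=1: stock 50.2740 → up 66.8644 (V=0.0000), down 31.6726 (V=5.0000). Price 0.7084; hedge Δ=-0.1421, bond B=7.8512.
  t=2,j=2: stock 106.1340 → up 141.1582 (V=0.0000), down 66.8644 (V=0.0000). Price 0.0000; hedge Δ=0.0000, bond B=0.0000.
  t=1,j=0: stock 37.8000 → up 50.2740 (V=0.7084), down 23.8140 (V=4.1322). Price 1.0705; hedge Δ=-0.1294, bond B=5.9617.
  t=1,j=1: stock 79.8000 → up 106.1340 (V=0.0000), down 50.2740 (V=0.7084). Price 0.1004; hedge Δ=-0.0127, bond B=1.1123.
  t=0,j=0: stock 60.0000 → up 79.8000 (V=0.1004), down 37.8000 (V=1.0705). Price 0.2204; hedge Δ=-0.0231, bond B=1.6063.
Check: Δ(0,0)·S0 + B(0,0) = 0.2204 = V0.

(0,0): Delta=-0.0231 Bond=1.6063
(1,0): Delta=-0.1294 Bond=5.9617
(1,1): Delta=-0.0127 Bond=1.1123
(2,0): Delta=0.0000 Bond=4.1322
(2,1): Delta=-0.1421 Bond=7.8512
(2,2): Delta=0.0000 Bond=0.0000
V0=0.2204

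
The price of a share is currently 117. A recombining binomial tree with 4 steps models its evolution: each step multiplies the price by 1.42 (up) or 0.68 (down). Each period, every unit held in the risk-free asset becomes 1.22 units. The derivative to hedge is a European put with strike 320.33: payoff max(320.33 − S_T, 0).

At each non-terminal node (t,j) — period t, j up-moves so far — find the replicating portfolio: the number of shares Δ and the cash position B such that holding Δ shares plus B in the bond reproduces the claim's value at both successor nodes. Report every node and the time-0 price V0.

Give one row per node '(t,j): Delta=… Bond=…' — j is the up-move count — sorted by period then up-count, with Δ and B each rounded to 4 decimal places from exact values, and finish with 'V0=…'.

No-arbitrage ⇒ martingale measure with p* = (R−d)/(u−d) = 0.7297.
Terminal values V(4,·): V(4,0)=295.3138, V(4,1)=268.0903, V(4,2)=211.2411, V(4,3)=92.5268, V(4,4)=0.0000
  t=3,j=0: stock 36.7885 → up 52.2397 (V=268.0903), down 25.0162 (V=295.3138). Price 225.7770; hedge Δ=-1.0000, bond B=262.5656.
  t=3,j=1: stock 76.8231 → up 109.0889 (V=211.2411), down 52.2397 (V=268.0903). Price 185.7424; hedge Δ=-1.0000, bond B=262.5656.
  t=3,j=2: stock 160.4248 → up 227.8032 (V=92.5268), down 109.0889 (V=211.2411). Price 102.1408; hedge Δ=-1.0000, bond B=262.5656.
  t=3,j=3: stock 335.0047 → up 475.7067 (V=0.0000), down 227.8032 (V=92.5268). Price 20.4977; hedge Δ=-0.3732, bond B=145.5340.
  t=2,j=0: stock 54.1008 → up 76.8231 (V=185.7424), down 36.7885 (V=225.7770). Price 161.1169; hedge Δ=-1.0000, bond B=215.2177.
  t=2,j=1: stock 112.9752 → up 160.4248 (V=102.1408), down 76.8231 (V=185.7424). Price 102.2425; hedge Δ=-1.0000, bond B=215.2177.
  t=2,j=2: stock 235.9188 → up 335.0047 (V=20.4977), down 160.4248 (V=102.1408). Price 34.8881; hedge Δ=-0.4677, bond B=145.2165.
  t=1,j=0: stock 79.5600 → up 112.9752 (V=102.2425), down 54.1008 (V=161.1169). Price 96.8479; hedge Δ=-1.0000, bond B=176.4079.
  t=1,j=1: stock 166.1400 → up 235.9188 (V=34.8881), down 112.9752 (V=102.2425). Price 43.5180; hedge Δ=-0.5478, bond B=134.5375.
  t=0,j=0: stock 117.0000 → up 166.1400 (V=43.5180), down 79.5600 (V=96.8479). Price 47.4848; hedge Δ=-0.6160, bond B=119.5523.
Check: Δ(0,0)·S0 + B(0,0) = 47.4848 = V0.

(0,0): Delta=-0.6160 Bond=119.5523
(1,0): Delta=-1.0000 Bond=176.4079
(1,1): Delta=-0.5478 Bond=134.5375
(2,0): Delta=-1.0000 Bond=215.2177
(2,1): Delta=-1.0000 Bond=215.2177
(2,2): Delta=-0.4677 Bond=145.2165
(3,0): Delta=-1.0000 Bond=262.5656
(3,1): Delta=-1.0000 Bond=262.5656
(3,2): Delta=-1.0000 Bond=262.5656
(3,3): Delta=-0.3732 Bond=145.5340
V0=47.4848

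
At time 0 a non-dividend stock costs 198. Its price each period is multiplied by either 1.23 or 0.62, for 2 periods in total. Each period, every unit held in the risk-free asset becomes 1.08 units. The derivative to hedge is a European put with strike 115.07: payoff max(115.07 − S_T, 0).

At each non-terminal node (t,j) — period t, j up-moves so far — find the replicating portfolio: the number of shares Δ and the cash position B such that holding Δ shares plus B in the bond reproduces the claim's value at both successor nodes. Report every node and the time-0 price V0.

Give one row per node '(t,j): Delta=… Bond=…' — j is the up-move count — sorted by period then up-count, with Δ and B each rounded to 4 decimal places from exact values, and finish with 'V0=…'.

(0,0): Delta=-0.0734 Bond=16.5613
(1,0): Delta=-0.5203 Bond=72.7373
(1,1): Delta=0.0000 Bond=0.0000
V0=2.0197

The replicating-portfolio and risk-neutral prices coincide; use p* = (1.08−0.62)/(1.23−0.62) = 0.7541 for the latter.
At expiry t=2: V(2,0)=38.9588, V(2,1)=0.0000, V(2,2)=0.0000
(1,0): S=122.7600. Δ = (V_up−V_dn)/(S_up−S_dn) = (0.0000−38.9588)/(150.9948−76.1112) = -0.5203. V = [p*·0.0000 + (1−p*)·38.9588]/1.08 = 8.8704. B = V − Δ·S = 72.7373.
(1,1): S=243.5400. Δ = (V_up−V_dn)/(S_up−S_dn) = (0.0000−0.0000)/(299.5542−150.9948) = 0.0000. V = [p*·0.0000 + (1−p*)·0.0000]/1.08 = 0.0000. B = V − Δ·S = 0.0000.
(0,0): S=198.0000. Δ = (V_up−V_dn)/(S_up−S_dn) = (0.0000−8.8704)/(243.5400−122.7600) = -0.0734. V = [p*·0.0000 + (1−p*)·8.8704]/1.08 = 2.0197. B = V − Δ·S = 16.5613.
The time-0 hedge costs 2.0197, which is the no-arbitrage price.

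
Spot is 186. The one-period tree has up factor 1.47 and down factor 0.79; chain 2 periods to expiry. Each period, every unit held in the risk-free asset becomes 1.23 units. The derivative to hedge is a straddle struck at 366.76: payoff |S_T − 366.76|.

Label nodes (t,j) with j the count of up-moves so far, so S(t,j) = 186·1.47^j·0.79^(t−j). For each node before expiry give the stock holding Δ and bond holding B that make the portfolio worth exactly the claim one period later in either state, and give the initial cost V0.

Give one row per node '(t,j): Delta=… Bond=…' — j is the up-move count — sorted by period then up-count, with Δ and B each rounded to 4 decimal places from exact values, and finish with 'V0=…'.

(0,0): Delta=-0.7075 Bond=207.4739
(1,0): Delta=-1.0000 Bond=298.1789
(1,1): Delta=-0.6217 Bond=231.7459
V0=75.8865

No-arbitrage ⇒ martingale measure with p* = (R−d)/(u−d) = 0.6471.
Payoff layer (t=2): V(2,0)=250.6774, V(2,1)=150.7582, V(2,2)=35.1674
Node (1,0) S=146.9400: V=(p*·150.7582+(1−p*)·250.6774)/1.23=151.2389; Δ=(150.7582−250.6774)/(216.0018−116.0826)=-1.0000; B=V−Δ·S=298.1789
Node (1,1) S=273.4200: V=(p*·35.1674+(1−p*)·150.7582)/1.23=61.7595; Δ=(35.1674−150.7582)/(401.9274−216.0018)=-0.6217; B=V−Δ·S=231.7459
Node (0,0) S=186.0000: V=(p*·61.7595+(1−p*)·151.2389)/1.23=75.8865; Δ=(61.7595−151.2389)/(273.4200−146.9400)=-0.7075; B=V−Δ·S=207.4739
Each (Δ,B) replicates both successor values, so the strategy is self-financing and V0 is arbitrage-free.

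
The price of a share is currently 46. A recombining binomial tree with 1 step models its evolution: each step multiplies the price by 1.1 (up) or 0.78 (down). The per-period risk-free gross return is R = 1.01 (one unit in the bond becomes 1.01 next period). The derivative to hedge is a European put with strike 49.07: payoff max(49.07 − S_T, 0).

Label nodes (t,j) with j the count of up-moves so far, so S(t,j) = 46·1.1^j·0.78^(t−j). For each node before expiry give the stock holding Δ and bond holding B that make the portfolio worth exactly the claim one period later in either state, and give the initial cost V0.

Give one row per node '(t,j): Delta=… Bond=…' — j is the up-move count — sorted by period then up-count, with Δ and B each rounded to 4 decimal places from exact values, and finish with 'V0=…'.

(0,0): Delta=-0.8961 Bond=44.8917
V0=3.6730

Since d<R<u, set p* = (R−d)/(u−d) = 0.7187; price each node as the discounted p*-expectation of its children.
Terminal payoffs: V(1,0)=13.1900, V(1,1)=0.0000
  t=0,j=0: stock 46.0000 → up 50.6000 (V=0.0000), down 35.8800 (V=13.1900). Price 3.6730; hedge Δ=-0.8961, bond B=44.8917.
Root portfolio cost Δ·46+B reproduces V0=3.6730.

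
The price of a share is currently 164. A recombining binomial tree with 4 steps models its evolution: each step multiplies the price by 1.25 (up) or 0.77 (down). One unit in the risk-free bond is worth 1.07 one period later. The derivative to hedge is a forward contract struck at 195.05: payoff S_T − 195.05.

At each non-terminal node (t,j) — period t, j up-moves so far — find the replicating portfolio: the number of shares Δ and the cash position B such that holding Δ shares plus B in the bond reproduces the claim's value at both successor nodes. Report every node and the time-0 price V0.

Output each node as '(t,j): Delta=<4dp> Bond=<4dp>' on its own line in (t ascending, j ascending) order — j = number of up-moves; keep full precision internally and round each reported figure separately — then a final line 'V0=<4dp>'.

Risk-neutral probability p* = (R−d)/(u−d) = (1.07−0.77)/(1.25−0.77) = 0.6250.
Terminal payoffs: V(4,0)=-137.3990, V(4,1)=-101.4607, V(4,2)=-43.1194, V(4,3)=51.5906, V(4,4)=205.3406
Node (3,0) S=74.8714: V=(p*·-101.4607+(1−p*)·-137.3990)/1.07=-107.4183; Δ=(-101.4607−-137.3990)/(93.5893−57.6510)=1.0000; B=V−Δ·S=-182.2897
Node (3,1) S=121.5445: V=(p*·-43.1194+(1−p*)·-101.4607)/1.07=-60.7452; Δ=(-43.1194−-101.4607)/(151.9306−93.5893)=1.0000; B=V−Δ·S=-182.2897
Node (3,2) S=197.3125: V=(p*·51.5906+(1−p*)·-43.1194)/1.07=15.0228; Δ=(51.5906−-43.1194)/(246.6406−151.9306)=1.0000; B=V−Δ·S=-182.2897
Node (3,3) S=320.3125: V=(p*·205.3406+(1−p*)·51.5906)/1.07=138.0228; Δ=(205.3406−51.5906)/(400.3906−246.6406)=1.0000; B=V−Δ·S=-182.2897
Node (2,0) S=97.2356: V=(p*·-60.7452+(1−p*)·-107.4183)/1.07=-73.1286; Δ=(-60.7452−-107.4183)/(121.5445−74.8714)=1.0000; B=V−Δ·S=-170.3642
Node (2,1) S=157.8500: V=(p*·15.0228+(1−p*)·-60.7452)/1.07=-12.5142; Δ=(15.0228−-60.7452)/(197.3125−121.5445)=1.0000; B=V−Δ·S=-170.3642
Node (2,2) S=256.2500: V=(p*·138.0228+(1−p*)·15.0228)/1.07=85.8858; Δ=(138.0228−15.0228)/(320.3125−197.3125)=1.0000; B=V−Δ·S=-170.3642
Node (1,0) S=126.2800: V=(p*·-12.5142+(1−p*)·-73.1286)/1.07=-32.9389; Δ=(-12.5142−-73.1286)/(157.8500−97.2356)=1.0000; B=V−Δ·S=-159.2189
Node (1,1) S=205.0000: V=(p*·85.8858+(1−p*)·-12.5142)/1.07=45.7811; Δ=(85.8858−-12.5142)/(256.2500−157.8500)=1.0000; B=V−Δ·S=-159.2189
Node (0,0) S=164.0000: V=(p*·45.7811+(1−p*)·-32.9389)/1.07=15.1973; Δ=(45.7811−-32.9389)/(205.0000−126.2800)=1.0000; B=V−Δ·S=-148.8027
The time-0 hedge costs 15.1973, which is the no-arbitrage price.

(0,0): Delta=1.0000 Bond=-148.8027
(1,0): Delta=1.0000 Bond=-159.2189
(1,1): Delta=1.0000 Bond=-159.2189
(2,0): Delta=1.0000 Bond=-170.3642
(2,1): Delta=1.0000 Bond=-170.3642
(2,2): Delta=1.0000 Bond=-170.3642
(3,0): Delta=1.0000 Bond=-182.2897
(3,1): Delta=1.0000 Bond=-182.2897
(3,2): Delta=1.0000 Bond=-182.2897
(3,3): Delta=1.0000 Bond=-182.2897
V0=15.1973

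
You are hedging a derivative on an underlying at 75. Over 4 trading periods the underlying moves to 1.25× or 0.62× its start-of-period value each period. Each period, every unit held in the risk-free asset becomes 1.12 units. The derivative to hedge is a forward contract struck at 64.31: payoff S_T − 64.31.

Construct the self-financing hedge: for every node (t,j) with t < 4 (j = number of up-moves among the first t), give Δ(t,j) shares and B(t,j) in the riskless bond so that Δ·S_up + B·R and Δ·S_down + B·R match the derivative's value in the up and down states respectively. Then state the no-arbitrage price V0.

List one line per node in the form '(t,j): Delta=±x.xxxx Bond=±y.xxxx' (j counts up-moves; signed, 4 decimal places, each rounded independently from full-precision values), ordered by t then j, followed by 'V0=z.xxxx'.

Risk-neutral probability p* = (R−d)/(u−d) = (1.12−0.62)/(1.25−0.62) = 0.7937.
At expiry t=4: V(4,0)=-53.2277, V(4,1)=-41.9668, V(4,2)=-19.2631, V(4,3)=26.5103, V(4,4)=118.7955
(3,0): S=17.8746. Δ = (V_up−V_dn)/(S_up−S_dn) = (-41.9668−-53.2277)/(22.3432−11.0823) = 1.0000. V = [p*·-41.9668 + (1−p*)·-53.2277]/1.12 = -39.5450. B = V − Δ·S = -57.4196.
(3,1): S=36.0375. Δ = (V_up−V_dn)/(S_up−S_dn) = (-19.2631−-41.9668)/(45.0469−22.3433) = 1.0000. V = [p*·-19.2631 + (1−p*)·-41.9668]/1.12 = -21.3821. B = V − Δ·S = -57.4196.
(3,2): S=72.6562. Δ = (V_up−V_dn)/(S_up−S_dn) = (26.5103−-19.2631)/(90.8203−45.0469) = 1.0000. V = [p*·26.5103 + (1−p*)·-19.2631]/1.12 = 15.2366. B = V − Δ·S = -57.4196.
(3,3): S=146.4844. Δ = (V_up−V_dn)/(S_up−S_dn) = (118.7955−26.5103)/(183.1055−90.8203) = 1.0000. V = [p*·118.7955 + (1−p*)·26.5103]/1.12 = 89.0647. B = V − Δ·S = -57.4196.
(2,0): S=28.8300. Δ = (V_up−V_dn)/(S_up−S_dn) = (-21.3821−-39.5450)/(36.0375−17.8746) = 1.0000. V = [p*·-21.3821 + (1−p*)·-39.5450]/1.12 = -22.4375. B = V − Δ·S = -51.2675.
(2,1): S=58.1250. Δ = (V_up−V_dn)/(S_up−S_dn) = (15.2366−-21.3821)/(72.6562−36.0375) = 1.0000. V = [p*·15.2366 + (1−p*)·-21.3821]/1.12 = 6.8575. B = V − Δ·S = -51.2675.
(2,2): S=117.1875. Δ = (V_up−V_dn)/(S_up−S_dn) = (89.0647−15.2366)/(146.4844−72.6562) = 1.0000. V = [p*·89.0647 + (1−p*)·15.2366]/1.12 = 65.9200. B = V − Δ·S = -51.2675.
(1,0): S=46.5000. Δ = (V_up−V_dn)/(S_up−S_dn) = (6.8575−-22.4375)/(58.1250−28.8300) = 1.0000. V = [p*·6.8575 + (1−p*)·-22.4375]/1.12 = 0.7254. B = V − Δ·S = -45.7746.
(1,1): S=93.7500. Δ = (V_up−V_dn)/(S_up−S_dn) = (65.9200−6.8575)/(117.1875−58.1250) = 1.0000. V = [p*·65.9200 + (1−p*)·6.8575]/1.12 = 47.9754. B = V − Δ·S = -45.7746.
(0,0): S=75.0000. Δ = (V_up−V_dn)/(S_up−S_dn) = (47.9754−0.7254)/(93.7500−46.5000) = 1.0000. V = [p*·47.9754 + (1−p*)·0.7254]/1.12 = 34.1298. B = V − Δ·S = -40.8702.
Self-financing check: at every node Δ·S+B equals the discounted successor values.

(0,0): Delta=1.0000 Bond=-40.8702
(1,0): Delta=1.0000 Bond=-45.7746
(1,1): Delta=1.0000 Bond=-45.7746
(2,0): Delta=1.0000 Bond=-51.2675
(2,1): Delta=1.0000 Bond=-51.2675
(2,2): Delta=1.0000 Bond=-51.2675
(3,0): Delta=1.0000 Bond=-57.4196
(3,1): Delta=1.0000 Bond=-57.4196
(3,2): Delta=1.0000 Bond=-57.4196
(3,3): Delta=1.0000 Bond=-57.4196
V0=34.1298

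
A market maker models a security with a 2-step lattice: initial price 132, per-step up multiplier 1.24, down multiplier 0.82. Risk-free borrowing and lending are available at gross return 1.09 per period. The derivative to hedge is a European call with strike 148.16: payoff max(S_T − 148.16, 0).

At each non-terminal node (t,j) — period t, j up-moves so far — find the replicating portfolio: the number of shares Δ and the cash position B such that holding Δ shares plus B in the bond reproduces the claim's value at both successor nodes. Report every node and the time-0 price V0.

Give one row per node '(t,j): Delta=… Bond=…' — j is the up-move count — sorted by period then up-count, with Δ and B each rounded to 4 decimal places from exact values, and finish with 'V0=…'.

(0,0): Delta=0.5830 Bond=-57.8938
(1,0): Delta=0.0000 Bond=0.0000
(1,1): Delta=0.7972 Bond=-98.1621
V0=19.0626

Under the risk-neutral measure, an up-move has probability p* = (R−d)/(u−d) = 0.6429 and values discount at R = 1.09.
At expiry t=2: V(2,0)=0.0000, V(2,1)=0.0000, V(2,2)=54.8032
(1,0): S=108.2400. Δ = (V_up−V_dn)/(S_up−S_dn) = (0.0000−0.0000)/(134.2176−88.7568) = 0.0000. V = [p*·0.0000 + (1−p*)·0.0000]/1.09 = 0.0000. B = V − Δ·S = 0.0000.
(1,1): S=163.6800. Δ = (V_up−V_dn)/(S_up−S_dn) = (54.8032−0.0000)/(202.9632−134.2176) = 0.7972. V = [p*·54.8032 + (1−p*)·0.0000]/1.09 = 32.3217. B = V − Δ·S = -98.1621.
(0,0): S=132.0000. Δ = (V_up−V_dn)/(S_up−S_dn) = (32.3217−0.0000)/(163.6800−108.2400) = 0.5830. V = [p*·32.3217 + (1−p*)·0.0000]/1.09 = 19.0626. B = V − Δ·S = -57.8938.
Check: Δ(0,0)·S0 + B(0,0) = 19.0626 = V0.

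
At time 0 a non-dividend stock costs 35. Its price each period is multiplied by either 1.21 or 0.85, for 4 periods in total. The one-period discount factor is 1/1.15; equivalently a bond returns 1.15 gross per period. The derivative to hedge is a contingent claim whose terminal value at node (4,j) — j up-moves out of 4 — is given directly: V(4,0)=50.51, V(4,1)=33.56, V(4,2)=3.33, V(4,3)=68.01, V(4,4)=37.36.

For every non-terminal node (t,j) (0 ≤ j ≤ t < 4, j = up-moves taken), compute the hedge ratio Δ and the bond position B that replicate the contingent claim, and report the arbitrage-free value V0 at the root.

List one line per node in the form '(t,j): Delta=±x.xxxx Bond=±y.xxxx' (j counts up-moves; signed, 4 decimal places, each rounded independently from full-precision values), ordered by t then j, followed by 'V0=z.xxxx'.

Since d<R<u, set p* = (R−d)/(u−d) = 0.8333; price each node as the discounted p*-expectation of its children.
Terminal values V(4,·): V(4,0)=50.5100, V(4,1)=33.5600, V(4,2)=3.3300, V(4,3)=68.0100, V(4,4)=37.3600
(3,0): S=21.4944. Δ = (V_up−V_dn)/(S_up−S_dn) = (33.5600−50.5100)/(26.0082−18.2702) = -2.1905. V = [p*·33.5600 + (1−p*)·50.5100]/1.15 = 31.6391. B = V − Δ·S = 78.7225.
(3,1): S=30.5979. Δ = (V_up−V_dn)/(S_up−S_dn) = (3.3300−33.5600)/(37.0234−26.0082) = -2.7444. V = [p*·3.3300 + (1−p*)·33.5600]/1.15 = 7.2768. B = V − Δ·S = 91.2490.
(3,2): S=43.5570. Δ = (V_up−V_dn)/(S_up−S_dn) = (68.0100−3.3300)/(52.7039−37.0234) = 4.1249. V = [p*·68.0100 + (1−p*)·3.3300]/1.15 = 49.7652. B = V − Δ·S = -129.9014.
(3,3): S=62.0046. Δ = (V_up−V_dn)/(S_up−S_dn) = (37.3600−68.0100)/(75.0256−52.7039) = -1.3731. V = [p*·37.3600 + (1−p*)·68.0100]/1.15 = 36.9290. B = V − Δ·S = 122.0679.
(2,0): S=25.2875. Δ = (V_up−V_dn)/(S_up−S_dn) = (7.2768−31.6391)/(30.5979−21.4944) = -2.6761. V = [p*·7.2768 + (1−p*)·31.6391]/1.15 = 9.8584. B = V − Δ·S = 77.5315.
(2,1): S=35.9975. Δ = (V_up−V_dn)/(S_up−S_dn) = (49.7652−7.2768)/(43.5570−30.5979) = 3.2787. V = [p*·49.7652 + (1−p*)·7.2768]/1.15 = 37.1164. B = V − Δ·S = -80.9070.
(2,2): S=51.2435. Δ = (V_up−V_dn)/(S_up−S_dn) = (36.9290−49.7652)/(62.0046−43.5570) = -0.6958. V = [p*·36.9290 + (1−p*)·49.7652]/1.15 = 33.9725. B = V − Δ·S = 69.6287.
(1,0): S=29.7500. Δ = (V_up−V_dn)/(S_up−S_dn) = (37.1164−9.8584)/(35.9975−25.2875) = 2.5451. V = [p*·37.1164 + (1−p*)·9.8584]/1.15 = 28.3247. B = V − Δ·S = -47.3918.
(1,1): S=42.3500. Δ = (V_up−V_dn)/(S_up−S_dn) = (33.9725−37.1164)/(51.2435−35.9975) = -0.2062. V = [p*·33.9725 + (1−p*)·37.1164]/1.15 = 29.9969. B = V − Δ·S = 38.7299.
(0,0): S=35.0000. Δ = (V_up−V_dn)/(S_up−S_dn) = (29.9969−28.3247)/(42.3500−29.7500) = 0.1327. V = [p*·29.9969 + (1−p*)·28.3247]/1.15 = 25.8419. B = V − Δ·S = 21.1968.
The time-0 hedge costs 25.8419, which is the no-arbitrage price.

(0,0): Delta=0.1327 Bond=21.1968
(1,0): Delta=2.5451 Bond=-47.3918
(1,1): Delta=-0.2062 Bond=38.7299
(2,0): Delta=-2.6761 Bond=77.5315
(2,1): Delta=3.2787 Bond=-80.9070
(2,2): Delta=-0.6958 Bond=69.6287
(3,0): Delta=-2.1905 Bond=78.7225
(3,1): Delta=-2.7444 Bond=91.2490
(3,2): Delta=4.1249 Bond=-129.9014
(3,3): Delta=-1.3731 Bond=122.0679
V0=25.8419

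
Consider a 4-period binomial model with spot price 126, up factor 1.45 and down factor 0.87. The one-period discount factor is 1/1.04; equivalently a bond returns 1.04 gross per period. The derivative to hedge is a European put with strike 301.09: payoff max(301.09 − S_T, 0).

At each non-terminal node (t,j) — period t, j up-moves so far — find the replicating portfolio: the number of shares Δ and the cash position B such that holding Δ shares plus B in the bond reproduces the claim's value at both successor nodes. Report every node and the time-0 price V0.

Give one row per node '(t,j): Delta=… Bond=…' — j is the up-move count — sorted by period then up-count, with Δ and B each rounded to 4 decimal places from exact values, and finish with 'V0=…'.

No-arbitrage ⇒ martingale measure with p* = (R−d)/(u−d) = 0.2931.
Terminal payoffs: V(4,0)=228.9049, V(4,1)=180.7815, V(4,2)=100.5758, V(4,3)=0.0000, V(4,4)=0.0000
Node (3,0) S=82.9714: V=(p*·180.7815+(1−p*)·228.9049)/1.04=206.5382; Δ=(180.7815−228.9049)/(120.3085−72.1851)=-1.0000; B=V−Δ·S=289.5096
Node (3,1) S=138.2856: V=(p*·100.5758+(1−p*)·180.7815)/1.04=151.2240; Δ=(100.5758−180.7815)/(200.5142−120.3085)=-1.0000; B=V−Δ·S=289.5096
Node (3,2) S=230.4761: V=(p*·0.0000+(1−p*)·100.5758)/1.04=68.3622; Δ=(0.0000−100.5758)/(334.1903−200.5142)=-0.7524; B=V−Δ·S=241.7688
Node (3,3) S=384.1268: V=(p*·0.0000+(1−p*)·0.0000)/1.04=0.0000; Δ=(0.0000−0.0000)/(556.9838−334.1903)=0.0000; B=V−Δ·S=0.0000
Node (2,0) S=95.3694: V=(p*·151.2240+(1−p*)·206.5382)/1.04=183.0052; Δ=(151.2240−206.5382)/(138.2856−82.9714)=-1.0000; B=V−Δ·S=278.3746
Node (2,1) S=158.9490: V=(p*·68.3622+(1−p*)·151.2240)/1.04=122.0547; Δ=(68.3622−151.2240)/(230.4760−138.2856)=-0.8988; B=V−Δ·S=264.9198
Node (2,2) S=264.9150: V=(p*·0.0000+(1−p*)·68.3622)/1.04=46.4664; Δ=(0.0000−68.3622)/(384.1268−230.4761)=-0.4449; B=V−Δ·S=164.3323
Node (1,0) S=109.6200: V=(p*·122.0547+(1−p*)·183.0052)/1.04=158.7889; Δ=(122.0547−183.0052)/(158.9490−95.3694)=-0.9586; B=V−Δ·S=263.8759
Node (1,1) S=182.7000: V=(p*·46.4664+(1−p*)·122.0547)/1.04=96.0572; Δ=(46.4664−122.0547)/(264.9150−158.9490)=-0.7133; B=V−Δ·S=226.3820
Node (0,0) S=126.0000: V=(p*·96.0572+(1−p*)·158.7889)/1.04=135.0019; Δ=(96.0572−158.7889)/(182.7000−109.6200)=-0.8584; B=V−Δ·S=243.1599
The time-0 hedge costs 135.0019, which is the no-arbitrage price.

(0,0): Delta=-0.8584 Bond=243.1599
(1,0): Delta=-0.9586 Bond=263.8759
(1,1): Delta=-0.7133 Bond=226.3820
(2,0): Delta=-1.0000 Bond=278.3746
(2,1): Delta=-0.8988 Bond=264.9198
(2,2): Delta=-0.4449 Bond=164.3323
(3,0): Delta=-1.0000 Bond=289.5096
(3,1): Delta=-1.0000 Bond=289.5096
(3,2): Delta=-0.7524 Bond=241.7688
(3,3): Delta=0.0000 Bond=0.0000
V0=135.0019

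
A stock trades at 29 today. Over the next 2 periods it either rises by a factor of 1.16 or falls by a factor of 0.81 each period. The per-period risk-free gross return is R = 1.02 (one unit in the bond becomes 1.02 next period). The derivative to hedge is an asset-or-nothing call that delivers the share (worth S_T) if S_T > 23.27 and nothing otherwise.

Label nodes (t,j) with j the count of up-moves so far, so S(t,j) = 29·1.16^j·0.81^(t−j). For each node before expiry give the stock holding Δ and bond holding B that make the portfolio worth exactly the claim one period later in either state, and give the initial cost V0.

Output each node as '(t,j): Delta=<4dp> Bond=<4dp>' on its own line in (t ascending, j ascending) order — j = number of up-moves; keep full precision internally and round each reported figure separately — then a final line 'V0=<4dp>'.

The replicating-portfolio and risk-neutral prices coincide; use p* = (1.02−0.81)/(1.16−0.81) = 0.6000 for the latter.
At expiry t=2: V(2,0)=0.0000, V(2,1)=27.2484, V(2,2)=39.0224
(1,0): S=23.4900. Δ = (V_up−V_dn)/(S_up−S_dn) = (27.2484−0.0000)/(27.2484−19.0269) = 3.3143. V = [p*·27.2484 + (1−p*)·0.0000]/1.02 = 16.0285. B = V − Δ·S = -61.8241.
(1,1): S=33.6400. Δ = (V_up−V_dn)/(S_up−S_dn) = (39.0224−27.2484)/(39.0224−27.2484) = 1.0000. V = [p*·39.0224 + (1−p*)·27.2484]/1.02 = 33.6400. B = V − Δ·S = 0.0000.
(0,0): S=29.0000. Δ = (V_up−V_dn)/(S_up−S_dn) = (33.6400−16.0285)/(33.6400−23.4900) = 1.7351. V = [p*·33.6400 + (1−p*)·16.0285]/1.02 = 26.0739. B = V − Δ·S = -24.2447.
Each (Δ,B) replicates both successor values, so the strategy is self-financing and V0 is arbitrage-free.

(0,0): Delta=1.7351 Bond=-24.2447
(1,0): Delta=3.3143 Bond=-61.8241
(1,1): Delta=1.0000 Bond=0.0000
V0=26.0739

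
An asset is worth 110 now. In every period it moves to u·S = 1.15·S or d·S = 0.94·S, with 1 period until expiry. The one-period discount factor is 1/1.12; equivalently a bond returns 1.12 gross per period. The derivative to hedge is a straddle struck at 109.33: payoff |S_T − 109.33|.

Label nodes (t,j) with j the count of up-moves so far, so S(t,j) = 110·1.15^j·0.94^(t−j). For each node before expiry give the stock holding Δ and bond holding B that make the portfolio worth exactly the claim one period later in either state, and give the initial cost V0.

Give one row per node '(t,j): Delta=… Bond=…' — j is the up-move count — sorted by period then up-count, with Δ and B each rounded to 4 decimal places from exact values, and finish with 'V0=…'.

No-arbitrage ⇒ martingale measure with p* = (R−d)/(u−d) = 0.8571.
Terminal values V(1,·): V(1,0)=5.9300, V(1,1)=17.1700
  t=0,j=0: stock 110.0000 → up 126.5000 (V=17.1700), down 103.4000 (V=5.9300). Price 13.8967; hedge Δ=0.4866, bond B=-39.6271.
Self-financing check: at every node Δ·S+B equals the discounted successor values.

(0,0): Delta=0.4866 Bond=-39.6271
V0=13.8967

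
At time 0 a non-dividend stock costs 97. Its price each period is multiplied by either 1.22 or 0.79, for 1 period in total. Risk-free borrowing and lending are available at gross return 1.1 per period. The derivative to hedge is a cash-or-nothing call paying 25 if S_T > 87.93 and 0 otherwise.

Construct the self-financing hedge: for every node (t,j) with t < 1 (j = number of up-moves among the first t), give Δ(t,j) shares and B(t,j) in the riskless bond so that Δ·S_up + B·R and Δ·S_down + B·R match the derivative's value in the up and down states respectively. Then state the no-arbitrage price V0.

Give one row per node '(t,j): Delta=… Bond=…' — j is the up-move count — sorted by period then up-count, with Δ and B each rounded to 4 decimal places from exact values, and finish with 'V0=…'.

Risk-neutral probability p* = (R−d)/(u−d) = (1.1−0.79)/(1.22−0.79) = 0.7209.
Payoff layer (t=1): V(1,0)=0.0000, V(1,1)=25.0000
(0,0): S=97.0000. Δ = (V_up−V_dn)/(S_up−S_dn) = (25.0000−0.0000)/(118.3400−76.6300) = 0.5994. V = [p*·25.0000 + (1−p*)·0.0000]/1.1 = 16.3848. B = V − Δ·S = -41.7548.
Self-financing check: at every node Δ·S+B equals the discounted successor values.

(0,0): Delta=0.5994 Bond=-41.7548
V0=16.3848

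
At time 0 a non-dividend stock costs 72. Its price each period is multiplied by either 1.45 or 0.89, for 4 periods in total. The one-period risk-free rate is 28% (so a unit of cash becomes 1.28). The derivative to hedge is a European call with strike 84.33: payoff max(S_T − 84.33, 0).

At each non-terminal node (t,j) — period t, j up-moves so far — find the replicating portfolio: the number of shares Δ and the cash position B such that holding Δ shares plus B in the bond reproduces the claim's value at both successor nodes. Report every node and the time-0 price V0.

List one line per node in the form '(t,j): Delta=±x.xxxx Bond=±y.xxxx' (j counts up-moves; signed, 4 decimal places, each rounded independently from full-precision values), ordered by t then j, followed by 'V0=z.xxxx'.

Under the risk-neutral measure, an up-move has probability p* = (R−d)/(u−d) = 0.6964 and values discount at R = 1.28.
Terminal payoffs: V(4,0)=0.0000, V(4,1)=0.0000, V(4,2)=35.5781, V(4,3)=111.0259, V(4,4)=233.9465
Node (3,0) S=50.7578: V=(p*·0.0000+(1−p*)·0.0000)/1.28=0.0000; Δ=(0.0000−0.0000)/(73.5988−45.1744)=0.0000; B=V−Δ·S=0.0000
Node (3,1) S=82.6952: V=(p*·35.5781+(1−p*)·0.0000)/1.28=19.3575; Δ=(35.5781−0.0000)/(119.9081−73.5988)=0.7683; B=V−Δ·S=-44.1748
Node (3,2) S=134.7282: V=(p*·111.0259+(1−p*)·35.5781)/1.28=68.8454; Δ=(111.0259−35.5781)/(195.3559−119.9081)=1.0000; B=V−Δ·S=-65.8828
Node (3,3) S=219.5010: V=(p*·233.9465+(1−p*)·111.0259)/1.28=153.6182; Δ=(233.9465−111.0259)/(318.2765−195.3559)=1.0000; B=V−Δ·S=-65.8828
Node (2,0) S=57.0312: V=(p*·19.3575+(1−p*)·0.0000)/1.28=10.5321; Δ=(19.3575−0.0000)/(82.6952−50.7578)=0.6061; B=V−Δ·S=-24.0348
Node (2,1) S=92.9160: V=(p*·68.8454+(1−p*)·19.3575)/1.28=42.0487; Δ=(68.8454−19.3575)/(134.7282−82.6952)=0.9511; B=V−Δ·S=-46.3226
Node (2,2) S=151.3800: V=(p*·153.6182+(1−p*)·68.8454)/1.28=99.9091; Δ=(153.6182−68.8454)/(219.5010−134.7282)=1.0000; B=V−Δ·S=-51.4709
Node (1,0) S=64.0800: V=(p*·42.0487+(1−p*)·10.5321)/1.28=25.3759; Δ=(42.0487−10.5321)/(92.9160−57.0312)=0.8783; B=V−Δ·S=-30.9036
Node (1,1) S=104.4000: V=(p*·99.9091+(1−p*)·42.0487)/1.28=64.3315; Δ=(99.9091−42.0487)/(151.3800−92.9160)=0.9897; B=V−Δ·S=-38.9907
Node (0,0) S=72.0000: V=(p*·64.3315+(1−p*)·25.3759)/1.28=41.0201; Δ=(64.3315−25.3759)/(104.4000−64.0800)=0.9662; B=V−Δ·S=-28.5435
Each (Δ,B) replicates both successor values, so the strategy is self-financing and V0 is arbitrage-free.

(0,0): Delta=0.9662 Bond=-28.5435
(1,0): Delta=0.8783 Bond=-30.9036
(1,1): Delta=0.9897 Bond=-38.9907
(2,0): Delta=0.6061 Bond=-24.0348
(2,1): Delta=0.9511 Bond=-46.3226
(2,2): Delta=1.0000 Bond=-51.4709
(3,0): Delta=0.0000 Bond=0.0000
(3,1): Delta=0.7683 Bond=-44.1748
(3,2): Delta=1.0000 Bond=-65.8828
(3,3): Delta=1.0000 Bond=-65.8828
V0=41.0201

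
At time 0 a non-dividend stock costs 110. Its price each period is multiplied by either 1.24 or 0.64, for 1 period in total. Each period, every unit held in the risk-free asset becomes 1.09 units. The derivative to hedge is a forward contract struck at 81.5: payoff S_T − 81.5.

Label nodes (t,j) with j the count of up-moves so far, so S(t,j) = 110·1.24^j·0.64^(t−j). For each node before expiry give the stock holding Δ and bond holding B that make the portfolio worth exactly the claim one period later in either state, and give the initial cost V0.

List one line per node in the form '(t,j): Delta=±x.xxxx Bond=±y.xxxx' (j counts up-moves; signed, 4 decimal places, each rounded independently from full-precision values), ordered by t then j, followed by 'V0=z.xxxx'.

The replicating-portfolio and risk-neutral prices coincide; use p* = (1.09−0.64)/(1.24−0.64) = 0.7500 for the latter.
Terminal values V(1,·): V(1,0)=-11.1000, V(1,1)=54.9000
  t=0,j=0: stock 110.0000 → up 136.4000 (V=54.9000), down 70.4000 (V=-11.1000). Price 35.2294; hedge Δ=1.0000, bond B=-74.7706.
Self-financing check: at every node Δ·S+B equals the discounted successor values.

(0,0): Delta=1.0000 Bond=-74.7706
V0=35.2294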